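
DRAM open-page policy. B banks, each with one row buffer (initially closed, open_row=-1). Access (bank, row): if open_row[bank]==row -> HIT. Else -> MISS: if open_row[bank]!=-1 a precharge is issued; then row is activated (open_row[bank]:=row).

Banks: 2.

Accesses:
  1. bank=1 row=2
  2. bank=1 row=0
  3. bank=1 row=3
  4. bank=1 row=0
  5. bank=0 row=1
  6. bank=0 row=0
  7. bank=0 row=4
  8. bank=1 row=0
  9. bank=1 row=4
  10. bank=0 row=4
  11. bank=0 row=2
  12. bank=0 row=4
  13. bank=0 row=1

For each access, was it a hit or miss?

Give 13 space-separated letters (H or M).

Acc 1: bank1 row2 -> MISS (open row2); precharges=0
Acc 2: bank1 row0 -> MISS (open row0); precharges=1
Acc 3: bank1 row3 -> MISS (open row3); precharges=2
Acc 4: bank1 row0 -> MISS (open row0); precharges=3
Acc 5: bank0 row1 -> MISS (open row1); precharges=3
Acc 6: bank0 row0 -> MISS (open row0); precharges=4
Acc 7: bank0 row4 -> MISS (open row4); precharges=5
Acc 8: bank1 row0 -> HIT
Acc 9: bank1 row4 -> MISS (open row4); precharges=6
Acc 10: bank0 row4 -> HIT
Acc 11: bank0 row2 -> MISS (open row2); precharges=7
Acc 12: bank0 row4 -> MISS (open row4); precharges=8
Acc 13: bank0 row1 -> MISS (open row1); precharges=9

Answer: M M M M M M M H M H M M M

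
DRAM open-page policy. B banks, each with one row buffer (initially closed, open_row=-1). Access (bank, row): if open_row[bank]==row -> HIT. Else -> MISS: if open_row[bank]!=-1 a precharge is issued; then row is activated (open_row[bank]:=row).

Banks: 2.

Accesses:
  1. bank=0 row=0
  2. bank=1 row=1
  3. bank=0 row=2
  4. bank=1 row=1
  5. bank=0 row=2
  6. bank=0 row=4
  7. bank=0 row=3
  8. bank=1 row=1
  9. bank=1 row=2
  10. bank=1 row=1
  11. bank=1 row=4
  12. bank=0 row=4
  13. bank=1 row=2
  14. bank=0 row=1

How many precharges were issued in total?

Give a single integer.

Answer: 9

Derivation:
Acc 1: bank0 row0 -> MISS (open row0); precharges=0
Acc 2: bank1 row1 -> MISS (open row1); precharges=0
Acc 3: bank0 row2 -> MISS (open row2); precharges=1
Acc 4: bank1 row1 -> HIT
Acc 5: bank0 row2 -> HIT
Acc 6: bank0 row4 -> MISS (open row4); precharges=2
Acc 7: bank0 row3 -> MISS (open row3); precharges=3
Acc 8: bank1 row1 -> HIT
Acc 9: bank1 row2 -> MISS (open row2); precharges=4
Acc 10: bank1 row1 -> MISS (open row1); precharges=5
Acc 11: bank1 row4 -> MISS (open row4); precharges=6
Acc 12: bank0 row4 -> MISS (open row4); precharges=7
Acc 13: bank1 row2 -> MISS (open row2); precharges=8
Acc 14: bank0 row1 -> MISS (open row1); precharges=9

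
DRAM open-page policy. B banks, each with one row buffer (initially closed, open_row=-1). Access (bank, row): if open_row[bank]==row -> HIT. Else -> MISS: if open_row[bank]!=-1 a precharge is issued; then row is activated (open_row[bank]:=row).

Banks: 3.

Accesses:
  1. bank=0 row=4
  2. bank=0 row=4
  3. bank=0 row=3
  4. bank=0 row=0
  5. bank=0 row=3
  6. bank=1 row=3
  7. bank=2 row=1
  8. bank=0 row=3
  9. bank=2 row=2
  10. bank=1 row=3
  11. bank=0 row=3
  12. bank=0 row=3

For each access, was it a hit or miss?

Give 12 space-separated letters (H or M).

Acc 1: bank0 row4 -> MISS (open row4); precharges=0
Acc 2: bank0 row4 -> HIT
Acc 3: bank0 row3 -> MISS (open row3); precharges=1
Acc 4: bank0 row0 -> MISS (open row0); precharges=2
Acc 5: bank0 row3 -> MISS (open row3); precharges=3
Acc 6: bank1 row3 -> MISS (open row3); precharges=3
Acc 7: bank2 row1 -> MISS (open row1); precharges=3
Acc 8: bank0 row3 -> HIT
Acc 9: bank2 row2 -> MISS (open row2); precharges=4
Acc 10: bank1 row3 -> HIT
Acc 11: bank0 row3 -> HIT
Acc 12: bank0 row3 -> HIT

Answer: M H M M M M M H M H H H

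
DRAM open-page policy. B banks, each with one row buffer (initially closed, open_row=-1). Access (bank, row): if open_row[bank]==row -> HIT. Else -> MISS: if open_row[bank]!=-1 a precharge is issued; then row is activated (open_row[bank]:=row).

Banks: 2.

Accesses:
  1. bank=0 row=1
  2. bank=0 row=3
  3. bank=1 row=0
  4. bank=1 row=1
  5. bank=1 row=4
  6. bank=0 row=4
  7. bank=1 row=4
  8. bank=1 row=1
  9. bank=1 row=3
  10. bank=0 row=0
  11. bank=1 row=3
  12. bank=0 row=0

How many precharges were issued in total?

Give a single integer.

Answer: 7

Derivation:
Acc 1: bank0 row1 -> MISS (open row1); precharges=0
Acc 2: bank0 row3 -> MISS (open row3); precharges=1
Acc 3: bank1 row0 -> MISS (open row0); precharges=1
Acc 4: bank1 row1 -> MISS (open row1); precharges=2
Acc 5: bank1 row4 -> MISS (open row4); precharges=3
Acc 6: bank0 row4 -> MISS (open row4); precharges=4
Acc 7: bank1 row4 -> HIT
Acc 8: bank1 row1 -> MISS (open row1); precharges=5
Acc 9: bank1 row3 -> MISS (open row3); precharges=6
Acc 10: bank0 row0 -> MISS (open row0); precharges=7
Acc 11: bank1 row3 -> HIT
Acc 12: bank0 row0 -> HIT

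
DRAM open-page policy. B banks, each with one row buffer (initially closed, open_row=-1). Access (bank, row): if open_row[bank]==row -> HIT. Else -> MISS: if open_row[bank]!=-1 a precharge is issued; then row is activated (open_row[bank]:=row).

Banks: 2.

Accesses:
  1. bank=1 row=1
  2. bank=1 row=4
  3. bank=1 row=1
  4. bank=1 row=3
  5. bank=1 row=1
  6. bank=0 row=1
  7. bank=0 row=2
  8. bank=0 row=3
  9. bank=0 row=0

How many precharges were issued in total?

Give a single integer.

Answer: 7

Derivation:
Acc 1: bank1 row1 -> MISS (open row1); precharges=0
Acc 2: bank1 row4 -> MISS (open row4); precharges=1
Acc 3: bank1 row1 -> MISS (open row1); precharges=2
Acc 4: bank1 row3 -> MISS (open row3); precharges=3
Acc 5: bank1 row1 -> MISS (open row1); precharges=4
Acc 6: bank0 row1 -> MISS (open row1); precharges=4
Acc 7: bank0 row2 -> MISS (open row2); precharges=5
Acc 8: bank0 row3 -> MISS (open row3); precharges=6
Acc 9: bank0 row0 -> MISS (open row0); precharges=7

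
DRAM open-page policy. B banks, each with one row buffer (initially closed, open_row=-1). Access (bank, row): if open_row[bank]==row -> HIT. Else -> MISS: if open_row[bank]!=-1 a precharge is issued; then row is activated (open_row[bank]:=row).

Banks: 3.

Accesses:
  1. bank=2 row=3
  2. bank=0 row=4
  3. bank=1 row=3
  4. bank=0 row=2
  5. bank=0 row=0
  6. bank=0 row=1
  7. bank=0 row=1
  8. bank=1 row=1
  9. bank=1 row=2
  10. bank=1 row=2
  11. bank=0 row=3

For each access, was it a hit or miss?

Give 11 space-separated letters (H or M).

Acc 1: bank2 row3 -> MISS (open row3); precharges=0
Acc 2: bank0 row4 -> MISS (open row4); precharges=0
Acc 3: bank1 row3 -> MISS (open row3); precharges=0
Acc 4: bank0 row2 -> MISS (open row2); precharges=1
Acc 5: bank0 row0 -> MISS (open row0); precharges=2
Acc 6: bank0 row1 -> MISS (open row1); precharges=3
Acc 7: bank0 row1 -> HIT
Acc 8: bank1 row1 -> MISS (open row1); precharges=4
Acc 9: bank1 row2 -> MISS (open row2); precharges=5
Acc 10: bank1 row2 -> HIT
Acc 11: bank0 row3 -> MISS (open row3); precharges=6

Answer: M M M M M M H M M H M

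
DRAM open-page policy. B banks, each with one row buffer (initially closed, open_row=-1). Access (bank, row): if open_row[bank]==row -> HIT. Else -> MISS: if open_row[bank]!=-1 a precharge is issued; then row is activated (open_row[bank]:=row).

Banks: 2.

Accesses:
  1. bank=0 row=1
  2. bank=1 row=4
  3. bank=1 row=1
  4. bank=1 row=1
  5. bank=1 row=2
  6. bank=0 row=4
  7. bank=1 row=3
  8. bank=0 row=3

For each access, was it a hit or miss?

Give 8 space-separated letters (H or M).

Answer: M M M H M M M M

Derivation:
Acc 1: bank0 row1 -> MISS (open row1); precharges=0
Acc 2: bank1 row4 -> MISS (open row4); precharges=0
Acc 3: bank1 row1 -> MISS (open row1); precharges=1
Acc 4: bank1 row1 -> HIT
Acc 5: bank1 row2 -> MISS (open row2); precharges=2
Acc 6: bank0 row4 -> MISS (open row4); precharges=3
Acc 7: bank1 row3 -> MISS (open row3); precharges=4
Acc 8: bank0 row3 -> MISS (open row3); precharges=5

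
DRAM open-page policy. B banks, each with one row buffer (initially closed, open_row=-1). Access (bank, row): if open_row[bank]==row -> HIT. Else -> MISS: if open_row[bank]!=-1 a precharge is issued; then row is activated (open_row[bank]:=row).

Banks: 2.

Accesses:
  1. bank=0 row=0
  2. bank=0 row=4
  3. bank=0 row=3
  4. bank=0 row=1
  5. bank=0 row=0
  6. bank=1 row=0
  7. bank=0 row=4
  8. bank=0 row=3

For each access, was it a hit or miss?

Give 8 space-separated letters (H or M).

Acc 1: bank0 row0 -> MISS (open row0); precharges=0
Acc 2: bank0 row4 -> MISS (open row4); precharges=1
Acc 3: bank0 row3 -> MISS (open row3); precharges=2
Acc 4: bank0 row1 -> MISS (open row1); precharges=3
Acc 5: bank0 row0 -> MISS (open row0); precharges=4
Acc 6: bank1 row0 -> MISS (open row0); precharges=4
Acc 7: bank0 row4 -> MISS (open row4); precharges=5
Acc 8: bank0 row3 -> MISS (open row3); precharges=6

Answer: M M M M M M M M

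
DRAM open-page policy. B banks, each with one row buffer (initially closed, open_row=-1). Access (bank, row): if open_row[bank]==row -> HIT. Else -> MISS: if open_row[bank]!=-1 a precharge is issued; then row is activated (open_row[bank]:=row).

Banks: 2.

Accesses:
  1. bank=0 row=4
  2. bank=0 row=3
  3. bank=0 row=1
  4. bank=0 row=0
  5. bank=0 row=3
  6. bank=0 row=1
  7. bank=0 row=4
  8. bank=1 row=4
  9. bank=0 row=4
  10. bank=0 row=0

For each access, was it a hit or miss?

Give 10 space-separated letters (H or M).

Acc 1: bank0 row4 -> MISS (open row4); precharges=0
Acc 2: bank0 row3 -> MISS (open row3); precharges=1
Acc 3: bank0 row1 -> MISS (open row1); precharges=2
Acc 4: bank0 row0 -> MISS (open row0); precharges=3
Acc 5: bank0 row3 -> MISS (open row3); precharges=4
Acc 6: bank0 row1 -> MISS (open row1); precharges=5
Acc 7: bank0 row4 -> MISS (open row4); precharges=6
Acc 8: bank1 row4 -> MISS (open row4); precharges=6
Acc 9: bank0 row4 -> HIT
Acc 10: bank0 row0 -> MISS (open row0); precharges=7

Answer: M M M M M M M M H M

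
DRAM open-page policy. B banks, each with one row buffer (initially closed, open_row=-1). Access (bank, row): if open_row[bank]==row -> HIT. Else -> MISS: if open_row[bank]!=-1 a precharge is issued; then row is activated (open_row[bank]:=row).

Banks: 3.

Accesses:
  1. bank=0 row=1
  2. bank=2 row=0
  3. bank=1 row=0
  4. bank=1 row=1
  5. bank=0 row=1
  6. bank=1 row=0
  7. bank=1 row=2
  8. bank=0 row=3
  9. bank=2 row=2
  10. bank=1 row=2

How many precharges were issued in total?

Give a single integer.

Acc 1: bank0 row1 -> MISS (open row1); precharges=0
Acc 2: bank2 row0 -> MISS (open row0); precharges=0
Acc 3: bank1 row0 -> MISS (open row0); precharges=0
Acc 4: bank1 row1 -> MISS (open row1); precharges=1
Acc 5: bank0 row1 -> HIT
Acc 6: bank1 row0 -> MISS (open row0); precharges=2
Acc 7: bank1 row2 -> MISS (open row2); precharges=3
Acc 8: bank0 row3 -> MISS (open row3); precharges=4
Acc 9: bank2 row2 -> MISS (open row2); precharges=5
Acc 10: bank1 row2 -> HIT

Answer: 5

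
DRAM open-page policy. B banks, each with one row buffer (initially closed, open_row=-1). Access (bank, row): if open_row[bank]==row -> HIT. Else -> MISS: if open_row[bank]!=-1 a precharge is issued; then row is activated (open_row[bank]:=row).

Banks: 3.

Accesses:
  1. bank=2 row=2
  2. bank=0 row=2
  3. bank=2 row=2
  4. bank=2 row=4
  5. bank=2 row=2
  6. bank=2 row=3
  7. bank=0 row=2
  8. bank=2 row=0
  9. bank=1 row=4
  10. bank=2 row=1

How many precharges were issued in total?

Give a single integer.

Answer: 5

Derivation:
Acc 1: bank2 row2 -> MISS (open row2); precharges=0
Acc 2: bank0 row2 -> MISS (open row2); precharges=0
Acc 3: bank2 row2 -> HIT
Acc 4: bank2 row4 -> MISS (open row4); precharges=1
Acc 5: bank2 row2 -> MISS (open row2); precharges=2
Acc 6: bank2 row3 -> MISS (open row3); precharges=3
Acc 7: bank0 row2 -> HIT
Acc 8: bank2 row0 -> MISS (open row0); precharges=4
Acc 9: bank1 row4 -> MISS (open row4); precharges=4
Acc 10: bank2 row1 -> MISS (open row1); precharges=5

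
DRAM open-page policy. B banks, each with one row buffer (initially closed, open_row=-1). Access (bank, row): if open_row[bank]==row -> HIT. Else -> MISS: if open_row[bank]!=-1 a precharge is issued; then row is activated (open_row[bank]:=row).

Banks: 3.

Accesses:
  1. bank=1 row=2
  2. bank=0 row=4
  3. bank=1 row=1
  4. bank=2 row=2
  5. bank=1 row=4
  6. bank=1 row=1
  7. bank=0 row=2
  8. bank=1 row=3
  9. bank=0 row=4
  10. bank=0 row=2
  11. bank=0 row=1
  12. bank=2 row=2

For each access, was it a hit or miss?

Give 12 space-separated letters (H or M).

Answer: M M M M M M M M M M M H

Derivation:
Acc 1: bank1 row2 -> MISS (open row2); precharges=0
Acc 2: bank0 row4 -> MISS (open row4); precharges=0
Acc 3: bank1 row1 -> MISS (open row1); precharges=1
Acc 4: bank2 row2 -> MISS (open row2); precharges=1
Acc 5: bank1 row4 -> MISS (open row4); precharges=2
Acc 6: bank1 row1 -> MISS (open row1); precharges=3
Acc 7: bank0 row2 -> MISS (open row2); precharges=4
Acc 8: bank1 row3 -> MISS (open row3); precharges=5
Acc 9: bank0 row4 -> MISS (open row4); precharges=6
Acc 10: bank0 row2 -> MISS (open row2); precharges=7
Acc 11: bank0 row1 -> MISS (open row1); precharges=8
Acc 12: bank2 row2 -> HIT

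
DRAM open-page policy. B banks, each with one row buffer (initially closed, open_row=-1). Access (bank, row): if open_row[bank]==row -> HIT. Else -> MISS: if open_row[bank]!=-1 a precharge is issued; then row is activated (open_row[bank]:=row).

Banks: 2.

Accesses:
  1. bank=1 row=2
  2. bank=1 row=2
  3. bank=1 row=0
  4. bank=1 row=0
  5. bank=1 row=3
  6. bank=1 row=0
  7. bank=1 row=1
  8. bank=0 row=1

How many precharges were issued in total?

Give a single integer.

Acc 1: bank1 row2 -> MISS (open row2); precharges=0
Acc 2: bank1 row2 -> HIT
Acc 3: bank1 row0 -> MISS (open row0); precharges=1
Acc 4: bank1 row0 -> HIT
Acc 5: bank1 row3 -> MISS (open row3); precharges=2
Acc 6: bank1 row0 -> MISS (open row0); precharges=3
Acc 7: bank1 row1 -> MISS (open row1); precharges=4
Acc 8: bank0 row1 -> MISS (open row1); precharges=4

Answer: 4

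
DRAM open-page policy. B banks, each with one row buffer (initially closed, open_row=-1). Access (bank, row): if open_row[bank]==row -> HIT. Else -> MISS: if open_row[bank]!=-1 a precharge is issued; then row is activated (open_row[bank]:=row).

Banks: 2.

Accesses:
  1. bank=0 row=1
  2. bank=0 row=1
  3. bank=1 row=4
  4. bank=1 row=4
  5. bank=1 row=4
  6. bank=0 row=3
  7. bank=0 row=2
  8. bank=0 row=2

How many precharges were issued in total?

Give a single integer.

Answer: 2

Derivation:
Acc 1: bank0 row1 -> MISS (open row1); precharges=0
Acc 2: bank0 row1 -> HIT
Acc 3: bank1 row4 -> MISS (open row4); precharges=0
Acc 4: bank1 row4 -> HIT
Acc 5: bank1 row4 -> HIT
Acc 6: bank0 row3 -> MISS (open row3); precharges=1
Acc 7: bank0 row2 -> MISS (open row2); precharges=2
Acc 8: bank0 row2 -> HIT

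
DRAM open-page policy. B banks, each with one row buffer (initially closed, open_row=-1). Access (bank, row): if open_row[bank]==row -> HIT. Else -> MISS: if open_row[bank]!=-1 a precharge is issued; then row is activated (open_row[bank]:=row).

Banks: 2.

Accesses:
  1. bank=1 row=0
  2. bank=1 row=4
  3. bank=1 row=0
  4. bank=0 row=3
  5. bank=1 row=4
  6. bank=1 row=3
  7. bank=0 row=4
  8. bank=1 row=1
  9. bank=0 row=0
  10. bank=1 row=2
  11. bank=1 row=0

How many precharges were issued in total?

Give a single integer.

Answer: 9

Derivation:
Acc 1: bank1 row0 -> MISS (open row0); precharges=0
Acc 2: bank1 row4 -> MISS (open row4); precharges=1
Acc 3: bank1 row0 -> MISS (open row0); precharges=2
Acc 4: bank0 row3 -> MISS (open row3); precharges=2
Acc 5: bank1 row4 -> MISS (open row4); precharges=3
Acc 6: bank1 row3 -> MISS (open row3); precharges=4
Acc 7: bank0 row4 -> MISS (open row4); precharges=5
Acc 8: bank1 row1 -> MISS (open row1); precharges=6
Acc 9: bank0 row0 -> MISS (open row0); precharges=7
Acc 10: bank1 row2 -> MISS (open row2); precharges=8
Acc 11: bank1 row0 -> MISS (open row0); precharges=9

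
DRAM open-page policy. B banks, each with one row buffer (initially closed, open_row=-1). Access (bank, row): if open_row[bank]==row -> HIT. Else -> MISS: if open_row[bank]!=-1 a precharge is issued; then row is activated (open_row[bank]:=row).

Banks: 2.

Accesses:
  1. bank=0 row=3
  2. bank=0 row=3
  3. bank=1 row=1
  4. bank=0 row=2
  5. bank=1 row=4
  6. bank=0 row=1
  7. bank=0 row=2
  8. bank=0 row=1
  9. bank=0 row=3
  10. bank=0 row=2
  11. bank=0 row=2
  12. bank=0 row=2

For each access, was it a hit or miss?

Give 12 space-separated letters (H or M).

Acc 1: bank0 row3 -> MISS (open row3); precharges=0
Acc 2: bank0 row3 -> HIT
Acc 3: bank1 row1 -> MISS (open row1); precharges=0
Acc 4: bank0 row2 -> MISS (open row2); precharges=1
Acc 5: bank1 row4 -> MISS (open row4); precharges=2
Acc 6: bank0 row1 -> MISS (open row1); precharges=3
Acc 7: bank0 row2 -> MISS (open row2); precharges=4
Acc 8: bank0 row1 -> MISS (open row1); precharges=5
Acc 9: bank0 row3 -> MISS (open row3); precharges=6
Acc 10: bank0 row2 -> MISS (open row2); precharges=7
Acc 11: bank0 row2 -> HIT
Acc 12: bank0 row2 -> HIT

Answer: M H M M M M M M M M H H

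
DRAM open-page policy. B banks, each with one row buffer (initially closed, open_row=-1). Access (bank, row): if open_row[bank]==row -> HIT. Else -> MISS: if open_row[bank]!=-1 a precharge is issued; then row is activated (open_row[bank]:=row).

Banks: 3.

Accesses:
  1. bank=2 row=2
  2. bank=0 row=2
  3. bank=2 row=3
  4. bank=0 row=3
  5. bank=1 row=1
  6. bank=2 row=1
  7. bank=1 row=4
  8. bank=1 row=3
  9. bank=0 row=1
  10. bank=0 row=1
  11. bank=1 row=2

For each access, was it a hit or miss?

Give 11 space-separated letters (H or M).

Acc 1: bank2 row2 -> MISS (open row2); precharges=0
Acc 2: bank0 row2 -> MISS (open row2); precharges=0
Acc 3: bank2 row3 -> MISS (open row3); precharges=1
Acc 4: bank0 row3 -> MISS (open row3); precharges=2
Acc 5: bank1 row1 -> MISS (open row1); precharges=2
Acc 6: bank2 row1 -> MISS (open row1); precharges=3
Acc 7: bank1 row4 -> MISS (open row4); precharges=4
Acc 8: bank1 row3 -> MISS (open row3); precharges=5
Acc 9: bank0 row1 -> MISS (open row1); precharges=6
Acc 10: bank0 row1 -> HIT
Acc 11: bank1 row2 -> MISS (open row2); precharges=7

Answer: M M M M M M M M M H M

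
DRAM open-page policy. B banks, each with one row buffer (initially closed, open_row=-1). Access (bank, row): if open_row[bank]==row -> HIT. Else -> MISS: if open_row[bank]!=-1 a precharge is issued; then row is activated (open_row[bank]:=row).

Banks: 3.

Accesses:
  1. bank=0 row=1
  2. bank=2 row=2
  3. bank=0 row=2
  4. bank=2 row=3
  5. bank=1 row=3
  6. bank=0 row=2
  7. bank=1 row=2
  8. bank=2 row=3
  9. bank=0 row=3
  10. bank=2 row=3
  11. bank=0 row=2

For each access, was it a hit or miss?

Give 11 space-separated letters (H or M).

Answer: M M M M M H M H M H M

Derivation:
Acc 1: bank0 row1 -> MISS (open row1); precharges=0
Acc 2: bank2 row2 -> MISS (open row2); precharges=0
Acc 3: bank0 row2 -> MISS (open row2); precharges=1
Acc 4: bank2 row3 -> MISS (open row3); precharges=2
Acc 5: bank1 row3 -> MISS (open row3); precharges=2
Acc 6: bank0 row2 -> HIT
Acc 7: bank1 row2 -> MISS (open row2); precharges=3
Acc 8: bank2 row3 -> HIT
Acc 9: bank0 row3 -> MISS (open row3); precharges=4
Acc 10: bank2 row3 -> HIT
Acc 11: bank0 row2 -> MISS (open row2); precharges=5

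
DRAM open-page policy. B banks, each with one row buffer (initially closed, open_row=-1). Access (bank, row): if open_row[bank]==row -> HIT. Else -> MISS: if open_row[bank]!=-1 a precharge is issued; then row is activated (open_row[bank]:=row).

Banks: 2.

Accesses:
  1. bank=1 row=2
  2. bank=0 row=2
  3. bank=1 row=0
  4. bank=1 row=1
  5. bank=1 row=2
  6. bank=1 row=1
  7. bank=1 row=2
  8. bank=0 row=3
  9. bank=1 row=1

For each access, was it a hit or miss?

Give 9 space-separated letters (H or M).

Acc 1: bank1 row2 -> MISS (open row2); precharges=0
Acc 2: bank0 row2 -> MISS (open row2); precharges=0
Acc 3: bank1 row0 -> MISS (open row0); precharges=1
Acc 4: bank1 row1 -> MISS (open row1); precharges=2
Acc 5: bank1 row2 -> MISS (open row2); precharges=3
Acc 6: bank1 row1 -> MISS (open row1); precharges=4
Acc 7: bank1 row2 -> MISS (open row2); precharges=5
Acc 8: bank0 row3 -> MISS (open row3); precharges=6
Acc 9: bank1 row1 -> MISS (open row1); precharges=7

Answer: M M M M M M M M M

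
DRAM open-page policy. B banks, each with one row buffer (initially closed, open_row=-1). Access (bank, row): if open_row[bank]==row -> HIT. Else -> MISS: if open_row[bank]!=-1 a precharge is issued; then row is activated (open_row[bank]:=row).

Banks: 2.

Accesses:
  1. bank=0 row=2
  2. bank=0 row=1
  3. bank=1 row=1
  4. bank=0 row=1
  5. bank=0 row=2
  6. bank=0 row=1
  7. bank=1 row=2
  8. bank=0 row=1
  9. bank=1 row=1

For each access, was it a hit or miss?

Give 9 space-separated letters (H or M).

Acc 1: bank0 row2 -> MISS (open row2); precharges=0
Acc 2: bank0 row1 -> MISS (open row1); precharges=1
Acc 3: bank1 row1 -> MISS (open row1); precharges=1
Acc 4: bank0 row1 -> HIT
Acc 5: bank0 row2 -> MISS (open row2); precharges=2
Acc 6: bank0 row1 -> MISS (open row1); precharges=3
Acc 7: bank1 row2 -> MISS (open row2); precharges=4
Acc 8: bank0 row1 -> HIT
Acc 9: bank1 row1 -> MISS (open row1); precharges=5

Answer: M M M H M M M H M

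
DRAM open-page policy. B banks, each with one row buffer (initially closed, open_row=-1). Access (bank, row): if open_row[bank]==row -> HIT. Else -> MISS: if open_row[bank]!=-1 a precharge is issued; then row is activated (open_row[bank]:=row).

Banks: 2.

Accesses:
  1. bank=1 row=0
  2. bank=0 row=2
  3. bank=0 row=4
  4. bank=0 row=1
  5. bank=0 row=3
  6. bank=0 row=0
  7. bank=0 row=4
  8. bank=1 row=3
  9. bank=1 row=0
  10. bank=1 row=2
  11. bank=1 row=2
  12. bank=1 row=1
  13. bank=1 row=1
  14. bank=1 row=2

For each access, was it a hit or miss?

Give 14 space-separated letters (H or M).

Answer: M M M M M M M M M M H M H M

Derivation:
Acc 1: bank1 row0 -> MISS (open row0); precharges=0
Acc 2: bank0 row2 -> MISS (open row2); precharges=0
Acc 3: bank0 row4 -> MISS (open row4); precharges=1
Acc 4: bank0 row1 -> MISS (open row1); precharges=2
Acc 5: bank0 row3 -> MISS (open row3); precharges=3
Acc 6: bank0 row0 -> MISS (open row0); precharges=4
Acc 7: bank0 row4 -> MISS (open row4); precharges=5
Acc 8: bank1 row3 -> MISS (open row3); precharges=6
Acc 9: bank1 row0 -> MISS (open row0); precharges=7
Acc 10: bank1 row2 -> MISS (open row2); precharges=8
Acc 11: bank1 row2 -> HIT
Acc 12: bank1 row1 -> MISS (open row1); precharges=9
Acc 13: bank1 row1 -> HIT
Acc 14: bank1 row2 -> MISS (open row2); precharges=10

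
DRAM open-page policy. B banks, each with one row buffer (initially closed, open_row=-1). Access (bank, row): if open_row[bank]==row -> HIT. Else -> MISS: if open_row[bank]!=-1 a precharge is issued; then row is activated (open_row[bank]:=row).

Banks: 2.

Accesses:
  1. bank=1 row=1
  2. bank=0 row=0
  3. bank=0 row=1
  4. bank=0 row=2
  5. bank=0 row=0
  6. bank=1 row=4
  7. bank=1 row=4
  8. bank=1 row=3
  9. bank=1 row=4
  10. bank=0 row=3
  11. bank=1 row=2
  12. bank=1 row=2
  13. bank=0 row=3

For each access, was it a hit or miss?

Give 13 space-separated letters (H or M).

Acc 1: bank1 row1 -> MISS (open row1); precharges=0
Acc 2: bank0 row0 -> MISS (open row0); precharges=0
Acc 3: bank0 row1 -> MISS (open row1); precharges=1
Acc 4: bank0 row2 -> MISS (open row2); precharges=2
Acc 5: bank0 row0 -> MISS (open row0); precharges=3
Acc 6: bank1 row4 -> MISS (open row4); precharges=4
Acc 7: bank1 row4 -> HIT
Acc 8: bank1 row3 -> MISS (open row3); precharges=5
Acc 9: bank1 row4 -> MISS (open row4); precharges=6
Acc 10: bank0 row3 -> MISS (open row3); precharges=7
Acc 11: bank1 row2 -> MISS (open row2); precharges=8
Acc 12: bank1 row2 -> HIT
Acc 13: bank0 row3 -> HIT

Answer: M M M M M M H M M M M H H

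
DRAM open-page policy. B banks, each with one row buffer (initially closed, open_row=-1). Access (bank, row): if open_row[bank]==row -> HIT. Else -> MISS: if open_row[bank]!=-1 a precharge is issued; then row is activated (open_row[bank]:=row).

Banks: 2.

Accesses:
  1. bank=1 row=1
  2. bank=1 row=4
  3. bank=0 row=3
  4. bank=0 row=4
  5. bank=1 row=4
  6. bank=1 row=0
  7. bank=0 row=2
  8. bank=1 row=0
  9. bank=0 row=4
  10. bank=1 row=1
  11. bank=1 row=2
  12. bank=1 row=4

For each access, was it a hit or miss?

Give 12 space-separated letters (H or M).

Acc 1: bank1 row1 -> MISS (open row1); precharges=0
Acc 2: bank1 row4 -> MISS (open row4); precharges=1
Acc 3: bank0 row3 -> MISS (open row3); precharges=1
Acc 4: bank0 row4 -> MISS (open row4); precharges=2
Acc 5: bank1 row4 -> HIT
Acc 6: bank1 row0 -> MISS (open row0); precharges=3
Acc 7: bank0 row2 -> MISS (open row2); precharges=4
Acc 8: bank1 row0 -> HIT
Acc 9: bank0 row4 -> MISS (open row4); precharges=5
Acc 10: bank1 row1 -> MISS (open row1); precharges=6
Acc 11: bank1 row2 -> MISS (open row2); precharges=7
Acc 12: bank1 row4 -> MISS (open row4); precharges=8

Answer: M M M M H M M H M M M M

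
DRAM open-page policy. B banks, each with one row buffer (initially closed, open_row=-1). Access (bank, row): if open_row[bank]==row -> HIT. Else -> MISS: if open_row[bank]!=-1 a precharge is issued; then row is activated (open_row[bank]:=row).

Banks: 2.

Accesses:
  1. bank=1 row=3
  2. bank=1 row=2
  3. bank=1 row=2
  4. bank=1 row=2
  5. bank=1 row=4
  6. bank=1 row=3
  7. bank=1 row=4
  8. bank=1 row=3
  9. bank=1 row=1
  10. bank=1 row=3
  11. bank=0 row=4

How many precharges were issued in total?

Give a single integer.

Answer: 7

Derivation:
Acc 1: bank1 row3 -> MISS (open row3); precharges=0
Acc 2: bank1 row2 -> MISS (open row2); precharges=1
Acc 3: bank1 row2 -> HIT
Acc 4: bank1 row2 -> HIT
Acc 5: bank1 row4 -> MISS (open row4); precharges=2
Acc 6: bank1 row3 -> MISS (open row3); precharges=3
Acc 7: bank1 row4 -> MISS (open row4); precharges=4
Acc 8: bank1 row3 -> MISS (open row3); precharges=5
Acc 9: bank1 row1 -> MISS (open row1); precharges=6
Acc 10: bank1 row3 -> MISS (open row3); precharges=7
Acc 11: bank0 row4 -> MISS (open row4); precharges=7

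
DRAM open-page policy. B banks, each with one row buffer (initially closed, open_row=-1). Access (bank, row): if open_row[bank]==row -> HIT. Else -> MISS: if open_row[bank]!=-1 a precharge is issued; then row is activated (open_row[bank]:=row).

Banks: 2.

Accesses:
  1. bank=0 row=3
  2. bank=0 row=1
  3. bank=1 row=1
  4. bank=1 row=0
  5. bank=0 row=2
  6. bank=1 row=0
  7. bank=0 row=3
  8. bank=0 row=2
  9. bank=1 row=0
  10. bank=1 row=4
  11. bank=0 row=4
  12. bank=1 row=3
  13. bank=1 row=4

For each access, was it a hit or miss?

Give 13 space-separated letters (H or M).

Acc 1: bank0 row3 -> MISS (open row3); precharges=0
Acc 2: bank0 row1 -> MISS (open row1); precharges=1
Acc 3: bank1 row1 -> MISS (open row1); precharges=1
Acc 4: bank1 row0 -> MISS (open row0); precharges=2
Acc 5: bank0 row2 -> MISS (open row2); precharges=3
Acc 6: bank1 row0 -> HIT
Acc 7: bank0 row3 -> MISS (open row3); precharges=4
Acc 8: bank0 row2 -> MISS (open row2); precharges=5
Acc 9: bank1 row0 -> HIT
Acc 10: bank1 row4 -> MISS (open row4); precharges=6
Acc 11: bank0 row4 -> MISS (open row4); precharges=7
Acc 12: bank1 row3 -> MISS (open row3); precharges=8
Acc 13: bank1 row4 -> MISS (open row4); precharges=9

Answer: M M M M M H M M H M M M M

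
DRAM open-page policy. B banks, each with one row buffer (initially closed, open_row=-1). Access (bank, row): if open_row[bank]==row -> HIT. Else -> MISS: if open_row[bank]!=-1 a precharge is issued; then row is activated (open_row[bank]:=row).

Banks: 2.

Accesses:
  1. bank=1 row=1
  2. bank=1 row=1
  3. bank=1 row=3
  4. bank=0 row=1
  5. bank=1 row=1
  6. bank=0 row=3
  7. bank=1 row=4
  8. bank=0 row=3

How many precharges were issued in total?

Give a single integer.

Answer: 4

Derivation:
Acc 1: bank1 row1 -> MISS (open row1); precharges=0
Acc 2: bank1 row1 -> HIT
Acc 3: bank1 row3 -> MISS (open row3); precharges=1
Acc 4: bank0 row1 -> MISS (open row1); precharges=1
Acc 5: bank1 row1 -> MISS (open row1); precharges=2
Acc 6: bank0 row3 -> MISS (open row3); precharges=3
Acc 7: bank1 row4 -> MISS (open row4); precharges=4
Acc 8: bank0 row3 -> HIT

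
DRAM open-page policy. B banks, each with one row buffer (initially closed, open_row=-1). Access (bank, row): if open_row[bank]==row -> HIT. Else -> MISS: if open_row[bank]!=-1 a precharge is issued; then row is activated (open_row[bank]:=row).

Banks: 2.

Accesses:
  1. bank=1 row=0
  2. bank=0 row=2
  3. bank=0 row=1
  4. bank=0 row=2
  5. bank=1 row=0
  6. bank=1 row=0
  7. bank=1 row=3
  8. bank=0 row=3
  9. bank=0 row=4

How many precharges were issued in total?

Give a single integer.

Answer: 5

Derivation:
Acc 1: bank1 row0 -> MISS (open row0); precharges=0
Acc 2: bank0 row2 -> MISS (open row2); precharges=0
Acc 3: bank0 row1 -> MISS (open row1); precharges=1
Acc 4: bank0 row2 -> MISS (open row2); precharges=2
Acc 5: bank1 row0 -> HIT
Acc 6: bank1 row0 -> HIT
Acc 7: bank1 row3 -> MISS (open row3); precharges=3
Acc 8: bank0 row3 -> MISS (open row3); precharges=4
Acc 9: bank0 row4 -> MISS (open row4); precharges=5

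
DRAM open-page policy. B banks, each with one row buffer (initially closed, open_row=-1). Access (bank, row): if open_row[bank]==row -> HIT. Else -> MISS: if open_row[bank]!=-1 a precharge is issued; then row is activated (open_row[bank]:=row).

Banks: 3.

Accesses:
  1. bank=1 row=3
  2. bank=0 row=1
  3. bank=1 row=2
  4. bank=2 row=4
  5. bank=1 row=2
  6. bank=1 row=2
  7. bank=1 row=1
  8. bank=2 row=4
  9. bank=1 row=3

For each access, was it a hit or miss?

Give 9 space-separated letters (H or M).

Acc 1: bank1 row3 -> MISS (open row3); precharges=0
Acc 2: bank0 row1 -> MISS (open row1); precharges=0
Acc 3: bank1 row2 -> MISS (open row2); precharges=1
Acc 4: bank2 row4 -> MISS (open row4); precharges=1
Acc 5: bank1 row2 -> HIT
Acc 6: bank1 row2 -> HIT
Acc 7: bank1 row1 -> MISS (open row1); precharges=2
Acc 8: bank2 row4 -> HIT
Acc 9: bank1 row3 -> MISS (open row3); precharges=3

Answer: M M M M H H M H M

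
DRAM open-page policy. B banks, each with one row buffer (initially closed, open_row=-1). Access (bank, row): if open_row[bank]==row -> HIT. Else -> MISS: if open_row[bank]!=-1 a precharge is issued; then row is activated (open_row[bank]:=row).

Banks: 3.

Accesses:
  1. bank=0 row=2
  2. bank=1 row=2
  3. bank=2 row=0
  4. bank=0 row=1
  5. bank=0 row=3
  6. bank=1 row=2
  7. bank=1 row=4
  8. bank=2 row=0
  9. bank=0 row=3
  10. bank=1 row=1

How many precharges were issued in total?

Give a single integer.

Answer: 4

Derivation:
Acc 1: bank0 row2 -> MISS (open row2); precharges=0
Acc 2: bank1 row2 -> MISS (open row2); precharges=0
Acc 3: bank2 row0 -> MISS (open row0); precharges=0
Acc 4: bank0 row1 -> MISS (open row1); precharges=1
Acc 5: bank0 row3 -> MISS (open row3); precharges=2
Acc 6: bank1 row2 -> HIT
Acc 7: bank1 row4 -> MISS (open row4); precharges=3
Acc 8: bank2 row0 -> HIT
Acc 9: bank0 row3 -> HIT
Acc 10: bank1 row1 -> MISS (open row1); precharges=4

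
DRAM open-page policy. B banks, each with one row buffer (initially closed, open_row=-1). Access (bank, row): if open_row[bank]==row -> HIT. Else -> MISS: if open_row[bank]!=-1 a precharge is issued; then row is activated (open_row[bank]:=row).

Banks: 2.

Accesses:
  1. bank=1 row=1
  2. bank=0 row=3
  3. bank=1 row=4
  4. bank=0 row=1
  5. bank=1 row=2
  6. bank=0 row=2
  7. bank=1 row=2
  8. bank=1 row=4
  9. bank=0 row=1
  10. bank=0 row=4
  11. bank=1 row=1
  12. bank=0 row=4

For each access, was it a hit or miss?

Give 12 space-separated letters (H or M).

Acc 1: bank1 row1 -> MISS (open row1); precharges=0
Acc 2: bank0 row3 -> MISS (open row3); precharges=0
Acc 3: bank1 row4 -> MISS (open row4); precharges=1
Acc 4: bank0 row1 -> MISS (open row1); precharges=2
Acc 5: bank1 row2 -> MISS (open row2); precharges=3
Acc 6: bank0 row2 -> MISS (open row2); precharges=4
Acc 7: bank1 row2 -> HIT
Acc 8: bank1 row4 -> MISS (open row4); precharges=5
Acc 9: bank0 row1 -> MISS (open row1); precharges=6
Acc 10: bank0 row4 -> MISS (open row4); precharges=7
Acc 11: bank1 row1 -> MISS (open row1); precharges=8
Acc 12: bank0 row4 -> HIT

Answer: M M M M M M H M M M M H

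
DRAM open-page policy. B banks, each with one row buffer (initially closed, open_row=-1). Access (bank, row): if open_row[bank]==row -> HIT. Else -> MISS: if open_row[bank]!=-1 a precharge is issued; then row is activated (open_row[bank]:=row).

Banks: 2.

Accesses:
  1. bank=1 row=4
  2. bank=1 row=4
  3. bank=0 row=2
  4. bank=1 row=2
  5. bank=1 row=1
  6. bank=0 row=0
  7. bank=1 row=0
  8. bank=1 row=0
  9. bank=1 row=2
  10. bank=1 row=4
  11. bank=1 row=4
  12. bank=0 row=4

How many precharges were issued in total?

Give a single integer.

Acc 1: bank1 row4 -> MISS (open row4); precharges=0
Acc 2: bank1 row4 -> HIT
Acc 3: bank0 row2 -> MISS (open row2); precharges=0
Acc 4: bank1 row2 -> MISS (open row2); precharges=1
Acc 5: bank1 row1 -> MISS (open row1); precharges=2
Acc 6: bank0 row0 -> MISS (open row0); precharges=3
Acc 7: bank1 row0 -> MISS (open row0); precharges=4
Acc 8: bank1 row0 -> HIT
Acc 9: bank1 row2 -> MISS (open row2); precharges=5
Acc 10: bank1 row4 -> MISS (open row4); precharges=6
Acc 11: bank1 row4 -> HIT
Acc 12: bank0 row4 -> MISS (open row4); precharges=7

Answer: 7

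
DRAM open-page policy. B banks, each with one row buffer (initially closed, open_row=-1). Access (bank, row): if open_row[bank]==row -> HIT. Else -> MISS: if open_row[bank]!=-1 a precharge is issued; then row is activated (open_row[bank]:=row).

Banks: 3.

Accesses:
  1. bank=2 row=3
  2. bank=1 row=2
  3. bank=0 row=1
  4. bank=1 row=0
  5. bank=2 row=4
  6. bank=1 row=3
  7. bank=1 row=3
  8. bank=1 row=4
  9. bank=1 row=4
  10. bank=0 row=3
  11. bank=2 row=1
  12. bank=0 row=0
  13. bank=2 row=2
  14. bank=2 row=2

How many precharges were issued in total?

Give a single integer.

Acc 1: bank2 row3 -> MISS (open row3); precharges=0
Acc 2: bank1 row2 -> MISS (open row2); precharges=0
Acc 3: bank0 row1 -> MISS (open row1); precharges=0
Acc 4: bank1 row0 -> MISS (open row0); precharges=1
Acc 5: bank2 row4 -> MISS (open row4); precharges=2
Acc 6: bank1 row3 -> MISS (open row3); precharges=3
Acc 7: bank1 row3 -> HIT
Acc 8: bank1 row4 -> MISS (open row4); precharges=4
Acc 9: bank1 row4 -> HIT
Acc 10: bank0 row3 -> MISS (open row3); precharges=5
Acc 11: bank2 row1 -> MISS (open row1); precharges=6
Acc 12: bank0 row0 -> MISS (open row0); precharges=7
Acc 13: bank2 row2 -> MISS (open row2); precharges=8
Acc 14: bank2 row2 -> HIT

Answer: 8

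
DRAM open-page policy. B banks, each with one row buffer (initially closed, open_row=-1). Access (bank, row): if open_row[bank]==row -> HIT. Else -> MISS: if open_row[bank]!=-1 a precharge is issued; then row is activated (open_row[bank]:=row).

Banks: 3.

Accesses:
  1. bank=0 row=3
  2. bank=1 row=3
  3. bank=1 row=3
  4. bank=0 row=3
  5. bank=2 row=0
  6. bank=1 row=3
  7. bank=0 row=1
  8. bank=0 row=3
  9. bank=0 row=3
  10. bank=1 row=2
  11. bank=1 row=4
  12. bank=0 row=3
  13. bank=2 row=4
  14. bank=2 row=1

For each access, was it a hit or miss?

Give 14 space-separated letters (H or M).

Answer: M M H H M H M M H M M H M M

Derivation:
Acc 1: bank0 row3 -> MISS (open row3); precharges=0
Acc 2: bank1 row3 -> MISS (open row3); precharges=0
Acc 3: bank1 row3 -> HIT
Acc 4: bank0 row3 -> HIT
Acc 5: bank2 row0 -> MISS (open row0); precharges=0
Acc 6: bank1 row3 -> HIT
Acc 7: bank0 row1 -> MISS (open row1); precharges=1
Acc 8: bank0 row3 -> MISS (open row3); precharges=2
Acc 9: bank0 row3 -> HIT
Acc 10: bank1 row2 -> MISS (open row2); precharges=3
Acc 11: bank1 row4 -> MISS (open row4); precharges=4
Acc 12: bank0 row3 -> HIT
Acc 13: bank2 row4 -> MISS (open row4); precharges=5
Acc 14: bank2 row1 -> MISS (open row1); precharges=6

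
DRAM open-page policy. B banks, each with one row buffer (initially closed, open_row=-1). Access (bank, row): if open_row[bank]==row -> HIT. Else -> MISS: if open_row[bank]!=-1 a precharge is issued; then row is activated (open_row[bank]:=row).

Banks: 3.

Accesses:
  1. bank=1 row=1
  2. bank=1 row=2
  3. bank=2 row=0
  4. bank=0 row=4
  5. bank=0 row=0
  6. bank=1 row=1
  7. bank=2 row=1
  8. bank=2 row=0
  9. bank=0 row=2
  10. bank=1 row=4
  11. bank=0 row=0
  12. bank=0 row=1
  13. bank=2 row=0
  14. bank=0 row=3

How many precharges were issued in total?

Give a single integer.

Answer: 10

Derivation:
Acc 1: bank1 row1 -> MISS (open row1); precharges=0
Acc 2: bank1 row2 -> MISS (open row2); precharges=1
Acc 3: bank2 row0 -> MISS (open row0); precharges=1
Acc 4: bank0 row4 -> MISS (open row4); precharges=1
Acc 5: bank0 row0 -> MISS (open row0); precharges=2
Acc 6: bank1 row1 -> MISS (open row1); precharges=3
Acc 7: bank2 row1 -> MISS (open row1); precharges=4
Acc 8: bank2 row0 -> MISS (open row0); precharges=5
Acc 9: bank0 row2 -> MISS (open row2); precharges=6
Acc 10: bank1 row4 -> MISS (open row4); precharges=7
Acc 11: bank0 row0 -> MISS (open row0); precharges=8
Acc 12: bank0 row1 -> MISS (open row1); precharges=9
Acc 13: bank2 row0 -> HIT
Acc 14: bank0 row3 -> MISS (open row3); precharges=10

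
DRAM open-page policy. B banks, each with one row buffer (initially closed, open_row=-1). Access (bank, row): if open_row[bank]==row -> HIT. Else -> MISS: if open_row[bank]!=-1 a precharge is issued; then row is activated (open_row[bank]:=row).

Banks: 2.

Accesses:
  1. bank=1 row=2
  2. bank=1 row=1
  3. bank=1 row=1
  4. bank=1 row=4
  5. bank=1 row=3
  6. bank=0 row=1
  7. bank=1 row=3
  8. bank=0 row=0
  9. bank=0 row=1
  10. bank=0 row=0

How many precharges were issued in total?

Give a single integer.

Acc 1: bank1 row2 -> MISS (open row2); precharges=0
Acc 2: bank1 row1 -> MISS (open row1); precharges=1
Acc 3: bank1 row1 -> HIT
Acc 4: bank1 row4 -> MISS (open row4); precharges=2
Acc 5: bank1 row3 -> MISS (open row3); precharges=3
Acc 6: bank0 row1 -> MISS (open row1); precharges=3
Acc 7: bank1 row3 -> HIT
Acc 8: bank0 row0 -> MISS (open row0); precharges=4
Acc 9: bank0 row1 -> MISS (open row1); precharges=5
Acc 10: bank0 row0 -> MISS (open row0); precharges=6

Answer: 6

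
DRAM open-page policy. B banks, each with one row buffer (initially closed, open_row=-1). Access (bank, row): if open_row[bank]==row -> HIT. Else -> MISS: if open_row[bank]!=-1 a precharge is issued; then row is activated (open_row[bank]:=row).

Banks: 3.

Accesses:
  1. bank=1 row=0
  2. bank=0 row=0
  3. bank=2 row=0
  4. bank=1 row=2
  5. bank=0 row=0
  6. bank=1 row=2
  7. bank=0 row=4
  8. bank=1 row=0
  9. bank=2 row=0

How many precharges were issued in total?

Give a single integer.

Answer: 3

Derivation:
Acc 1: bank1 row0 -> MISS (open row0); precharges=0
Acc 2: bank0 row0 -> MISS (open row0); precharges=0
Acc 3: bank2 row0 -> MISS (open row0); precharges=0
Acc 4: bank1 row2 -> MISS (open row2); precharges=1
Acc 5: bank0 row0 -> HIT
Acc 6: bank1 row2 -> HIT
Acc 7: bank0 row4 -> MISS (open row4); precharges=2
Acc 8: bank1 row0 -> MISS (open row0); precharges=3
Acc 9: bank2 row0 -> HIT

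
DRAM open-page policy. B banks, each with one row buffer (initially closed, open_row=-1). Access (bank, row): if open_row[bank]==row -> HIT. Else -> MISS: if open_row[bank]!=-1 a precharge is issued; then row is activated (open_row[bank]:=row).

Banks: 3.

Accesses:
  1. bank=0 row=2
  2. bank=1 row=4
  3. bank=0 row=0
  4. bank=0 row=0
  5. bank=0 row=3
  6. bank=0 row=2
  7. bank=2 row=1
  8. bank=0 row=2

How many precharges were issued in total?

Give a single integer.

Answer: 3

Derivation:
Acc 1: bank0 row2 -> MISS (open row2); precharges=0
Acc 2: bank1 row4 -> MISS (open row4); precharges=0
Acc 3: bank0 row0 -> MISS (open row0); precharges=1
Acc 4: bank0 row0 -> HIT
Acc 5: bank0 row3 -> MISS (open row3); precharges=2
Acc 6: bank0 row2 -> MISS (open row2); precharges=3
Acc 7: bank2 row1 -> MISS (open row1); precharges=3
Acc 8: bank0 row2 -> HIT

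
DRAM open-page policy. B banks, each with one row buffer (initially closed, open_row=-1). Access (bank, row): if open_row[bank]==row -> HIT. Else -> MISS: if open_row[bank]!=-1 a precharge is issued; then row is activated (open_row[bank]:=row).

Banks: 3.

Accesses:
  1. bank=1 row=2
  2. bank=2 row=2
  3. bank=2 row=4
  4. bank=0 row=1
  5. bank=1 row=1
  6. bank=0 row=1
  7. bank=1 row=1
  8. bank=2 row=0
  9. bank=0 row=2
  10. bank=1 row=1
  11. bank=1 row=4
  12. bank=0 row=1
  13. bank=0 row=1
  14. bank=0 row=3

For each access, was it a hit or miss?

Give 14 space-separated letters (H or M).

Acc 1: bank1 row2 -> MISS (open row2); precharges=0
Acc 2: bank2 row2 -> MISS (open row2); precharges=0
Acc 3: bank2 row4 -> MISS (open row4); precharges=1
Acc 4: bank0 row1 -> MISS (open row1); precharges=1
Acc 5: bank1 row1 -> MISS (open row1); precharges=2
Acc 6: bank0 row1 -> HIT
Acc 7: bank1 row1 -> HIT
Acc 8: bank2 row0 -> MISS (open row0); precharges=3
Acc 9: bank0 row2 -> MISS (open row2); precharges=4
Acc 10: bank1 row1 -> HIT
Acc 11: bank1 row4 -> MISS (open row4); precharges=5
Acc 12: bank0 row1 -> MISS (open row1); precharges=6
Acc 13: bank0 row1 -> HIT
Acc 14: bank0 row3 -> MISS (open row3); precharges=7

Answer: M M M M M H H M M H M M H M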